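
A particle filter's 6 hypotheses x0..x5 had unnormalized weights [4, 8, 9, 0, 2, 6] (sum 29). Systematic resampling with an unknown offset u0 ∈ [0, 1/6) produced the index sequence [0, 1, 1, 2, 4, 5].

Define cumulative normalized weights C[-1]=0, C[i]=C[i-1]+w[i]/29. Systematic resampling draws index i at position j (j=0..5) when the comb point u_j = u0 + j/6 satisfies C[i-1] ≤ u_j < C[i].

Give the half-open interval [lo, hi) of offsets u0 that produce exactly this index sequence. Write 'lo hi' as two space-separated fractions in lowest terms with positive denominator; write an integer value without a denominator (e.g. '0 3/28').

5/87 7/87

C = [4/29, 12/29, 21/29, 21/29, 23/29, 1]
j=0 picked index 0: u0 ∈ [0, 4/29)
j=1 picked index 1: u0 ∈ [-5/174, 43/174)
j=2 picked index 1: u0 ∈ [-17/87, 7/87)
j=3 picked index 2: u0 ∈ [-5/58, 13/58)
j=4 picked index 4: u0 ∈ [5/87, 11/87)
j=5 picked index 5: u0 ∈ [-7/174, 1/6)
intersection: [5/87, 7/87)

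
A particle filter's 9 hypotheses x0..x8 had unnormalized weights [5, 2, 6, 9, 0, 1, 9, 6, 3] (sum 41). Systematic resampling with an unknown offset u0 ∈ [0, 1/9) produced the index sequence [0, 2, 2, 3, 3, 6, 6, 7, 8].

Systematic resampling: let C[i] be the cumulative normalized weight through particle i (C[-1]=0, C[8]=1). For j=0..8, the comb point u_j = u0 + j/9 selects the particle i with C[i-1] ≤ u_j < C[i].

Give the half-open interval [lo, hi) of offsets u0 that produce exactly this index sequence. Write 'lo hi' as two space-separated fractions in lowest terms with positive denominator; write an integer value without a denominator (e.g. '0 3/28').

22/369 34/369

C = [5/41, 7/41, 13/41, 22/41, 22/41, 23/41, 32/41, 38/41, 1]
j=0 picked index 0: u0 ∈ [0, 5/41)
j=1 picked index 2: u0 ∈ [22/369, 76/369)
j=2 picked index 2: u0 ∈ [-19/369, 35/369)
j=3 picked index 3: u0 ∈ [-2/123, 25/123)
j=4 picked index 3: u0 ∈ [-47/369, 34/369)
j=5 picked index 6: u0 ∈ [2/369, 83/369)
j=6 picked index 6: u0 ∈ [-13/123, 14/123)
j=7 picked index 7: u0 ∈ [1/369, 55/369)
j=8 picked index 8: u0 ∈ [14/369, 1/9)
intersection: [22/369, 34/369)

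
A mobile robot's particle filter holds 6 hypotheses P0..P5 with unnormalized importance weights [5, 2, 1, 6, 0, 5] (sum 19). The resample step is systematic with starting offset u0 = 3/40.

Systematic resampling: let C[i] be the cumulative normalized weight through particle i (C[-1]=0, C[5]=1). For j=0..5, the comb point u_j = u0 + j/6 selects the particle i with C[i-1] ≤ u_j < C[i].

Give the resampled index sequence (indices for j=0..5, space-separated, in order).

0 0 2 3 5 5

C = [5/19, 7/19, 8/19, 14/19, 14/19, 1]
j=0: u_0=3/40 ∈ [0, 5/19) → index 0
j=1: u_1=29/120 ∈ [0, 5/19) → index 0
j=2: u_2=49/120 ∈ [7/19, 8/19) → index 2
j=3: u_3=23/40 ∈ [8/19, 14/19) → index 3
j=4: u_4=89/120 ∈ [14/19, 1) → index 5
j=5: u_5=109/120 ∈ [14/19, 1) → index 5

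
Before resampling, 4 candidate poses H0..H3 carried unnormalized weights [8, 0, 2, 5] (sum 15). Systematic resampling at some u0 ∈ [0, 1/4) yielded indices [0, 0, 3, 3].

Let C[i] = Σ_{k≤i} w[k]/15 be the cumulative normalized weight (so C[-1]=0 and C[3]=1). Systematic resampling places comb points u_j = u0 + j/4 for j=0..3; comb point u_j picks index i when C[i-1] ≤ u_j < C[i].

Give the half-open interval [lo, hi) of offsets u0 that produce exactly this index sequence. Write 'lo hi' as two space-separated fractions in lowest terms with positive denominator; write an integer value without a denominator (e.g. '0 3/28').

C = [8/15, 8/15, 2/3, 1]
j=0 picked index 0: u0 ∈ [0, 8/15)
j=1 picked index 0: u0 ∈ [-1/4, 17/60)
j=2 picked index 3: u0 ∈ [1/6, 1/2)
j=3 picked index 3: u0 ∈ [-1/12, 1/4)
intersection: [1/6, 1/4)

1/6 1/4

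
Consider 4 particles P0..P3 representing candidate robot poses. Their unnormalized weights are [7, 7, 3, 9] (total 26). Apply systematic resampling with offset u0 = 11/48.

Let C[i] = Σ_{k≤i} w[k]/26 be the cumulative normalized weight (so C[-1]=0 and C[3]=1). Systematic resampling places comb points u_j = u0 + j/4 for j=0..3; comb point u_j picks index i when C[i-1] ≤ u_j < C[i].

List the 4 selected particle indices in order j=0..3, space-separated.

0 1 3 3

C = [7/26, 7/13, 17/26, 1]
j=0: u_0=11/48 ∈ [0, 7/26) → index 0
j=1: u_1=23/48 ∈ [7/26, 7/13) → index 1
j=2: u_2=35/48 ∈ [17/26, 1) → index 3
j=3: u_3=47/48 ∈ [17/26, 1) → index 3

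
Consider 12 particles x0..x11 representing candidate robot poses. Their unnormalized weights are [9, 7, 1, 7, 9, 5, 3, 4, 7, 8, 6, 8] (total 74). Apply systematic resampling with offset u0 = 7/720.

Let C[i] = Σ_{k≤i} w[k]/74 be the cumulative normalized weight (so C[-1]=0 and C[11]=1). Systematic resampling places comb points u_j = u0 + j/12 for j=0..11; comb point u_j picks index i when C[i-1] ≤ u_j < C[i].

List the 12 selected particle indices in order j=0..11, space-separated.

C = [9/74, 8/37, 17/74, 12/37, 33/74, 19/37, 41/74, 45/74, 26/37, 30/37, 33/37, 1]
j=0: u_0=7/720 ∈ [0, 9/74) → index 0
j=1: u_1=67/720 ∈ [0, 9/74) → index 0
j=2: u_2=127/720 ∈ [9/74, 8/37) → index 1
j=3: u_3=187/720 ∈ [17/74, 12/37) → index 3
j=4: u_4=247/720 ∈ [12/37, 33/74) → index 4
j=5: u_5=307/720 ∈ [12/37, 33/74) → index 4
j=6: u_6=367/720 ∈ [33/74, 19/37) → index 5
j=7: u_7=427/720 ∈ [41/74, 45/74) → index 7
j=8: u_8=487/720 ∈ [45/74, 26/37) → index 8
j=9: u_9=547/720 ∈ [26/37, 30/37) → index 9
j=10: u_10=607/720 ∈ [30/37, 33/37) → index 10
j=11: u_11=667/720 ∈ [33/37, 1) → index 11

0 0 1 3 4 4 5 7 8 9 10 11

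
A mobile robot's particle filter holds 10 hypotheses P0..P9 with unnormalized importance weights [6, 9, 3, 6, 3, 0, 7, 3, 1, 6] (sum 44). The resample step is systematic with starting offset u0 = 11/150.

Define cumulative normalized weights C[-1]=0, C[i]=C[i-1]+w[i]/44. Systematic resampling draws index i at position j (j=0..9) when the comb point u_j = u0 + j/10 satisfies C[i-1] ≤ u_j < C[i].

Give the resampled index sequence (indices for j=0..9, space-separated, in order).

0 1 1 2 3 4 6 7 9 9

C = [3/22, 15/44, 9/22, 6/11, 27/44, 27/44, 17/22, 37/44, 19/22, 1]
j=0: u_0=11/150 ∈ [0, 3/22) → index 0
j=1: u_1=13/75 ∈ [3/22, 15/44) → index 1
j=2: u_2=41/150 ∈ [3/22, 15/44) → index 1
j=3: u_3=28/75 ∈ [15/44, 9/22) → index 2
j=4: u_4=71/150 ∈ [9/22, 6/11) → index 3
j=5: u_5=43/75 ∈ [6/11, 27/44) → index 4
j=6: u_6=101/150 ∈ [27/44, 17/22) → index 6
j=7: u_7=58/75 ∈ [17/22, 37/44) → index 7
j=8: u_8=131/150 ∈ [19/22, 1) → index 9
j=9: u_9=73/75 ∈ [19/22, 1) → index 9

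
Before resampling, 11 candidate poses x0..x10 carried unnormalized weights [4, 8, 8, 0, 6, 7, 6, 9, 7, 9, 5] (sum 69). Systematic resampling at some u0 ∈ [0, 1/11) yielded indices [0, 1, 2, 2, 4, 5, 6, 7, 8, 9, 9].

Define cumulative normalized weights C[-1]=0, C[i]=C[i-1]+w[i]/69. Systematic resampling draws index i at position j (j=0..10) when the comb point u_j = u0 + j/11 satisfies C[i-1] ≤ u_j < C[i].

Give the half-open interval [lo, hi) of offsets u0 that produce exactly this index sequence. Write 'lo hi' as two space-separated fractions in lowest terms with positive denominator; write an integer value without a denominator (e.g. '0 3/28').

C = [4/69, 4/23, 20/69, 20/69, 26/69, 11/23, 13/23, 16/23, 55/69, 64/69, 1]
j=0 picked index 0: u0 ∈ [0, 4/69)
j=1 picked index 1: u0 ∈ [-25/759, 21/253)
j=2 picked index 2: u0 ∈ [-2/253, 82/759)
j=3 picked index 2: u0 ∈ [-25/253, 13/759)
j=4 picked index 4: u0 ∈ [-56/759, 10/759)
j=5 picked index 5: u0 ∈ [-59/759, 6/253)
j=6 picked index 6: u0 ∈ [-17/253, 5/253)
j=7 picked index 7: u0 ∈ [-18/253, 15/253)
j=8 picked index 8: u0 ∈ [-8/253, 53/759)
j=9 picked index 9: u0 ∈ [-16/759, 83/759)
j=10 picked index 9: u0 ∈ [-85/759, 14/759)
intersection: [0, 10/759)

0 10/759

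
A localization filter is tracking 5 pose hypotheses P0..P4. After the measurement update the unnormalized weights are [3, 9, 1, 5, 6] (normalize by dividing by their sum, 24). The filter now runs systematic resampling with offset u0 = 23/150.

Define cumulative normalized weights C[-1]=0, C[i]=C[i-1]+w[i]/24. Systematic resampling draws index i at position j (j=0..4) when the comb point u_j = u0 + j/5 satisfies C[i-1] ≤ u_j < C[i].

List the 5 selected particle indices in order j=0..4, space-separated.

1 1 3 4 4

C = [1/8, 1/2, 13/24, 3/4, 1]
j=0: u_0=23/150 ∈ [1/8, 1/2) → index 1
j=1: u_1=53/150 ∈ [1/8, 1/2) → index 1
j=2: u_2=83/150 ∈ [13/24, 3/4) → index 3
j=3: u_3=113/150 ∈ [3/4, 1) → index 4
j=4: u_4=143/150 ∈ [3/4, 1) → index 4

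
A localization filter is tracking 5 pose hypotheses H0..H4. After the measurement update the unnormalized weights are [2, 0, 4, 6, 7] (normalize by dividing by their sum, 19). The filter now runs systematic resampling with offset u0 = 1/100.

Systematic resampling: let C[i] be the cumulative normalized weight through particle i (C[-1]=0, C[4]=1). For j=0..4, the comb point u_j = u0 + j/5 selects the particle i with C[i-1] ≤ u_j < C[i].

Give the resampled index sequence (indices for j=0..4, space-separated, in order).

C = [2/19, 2/19, 6/19, 12/19, 1]
j=0: u_0=1/100 ∈ [0, 2/19) → index 0
j=1: u_1=21/100 ∈ [2/19, 6/19) → index 2
j=2: u_2=41/100 ∈ [6/19, 12/19) → index 3
j=3: u_3=61/100 ∈ [6/19, 12/19) → index 3
j=4: u_4=81/100 ∈ [12/19, 1) → index 4

0 2 3 3 4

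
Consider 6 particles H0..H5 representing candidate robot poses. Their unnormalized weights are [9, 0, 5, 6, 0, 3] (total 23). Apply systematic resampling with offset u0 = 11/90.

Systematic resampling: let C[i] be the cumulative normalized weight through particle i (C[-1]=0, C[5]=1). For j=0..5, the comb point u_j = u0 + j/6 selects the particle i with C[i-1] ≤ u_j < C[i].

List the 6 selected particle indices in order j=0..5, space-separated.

0 0 2 3 3 5

C = [9/23, 9/23, 14/23, 20/23, 20/23, 1]
j=0: u_0=11/90 ∈ [0, 9/23) → index 0
j=1: u_1=13/45 ∈ [0, 9/23) → index 0
j=2: u_2=41/90 ∈ [9/23, 14/23) → index 2
j=3: u_3=28/45 ∈ [14/23, 20/23) → index 3
j=4: u_4=71/90 ∈ [14/23, 20/23) → index 3
j=5: u_5=43/45 ∈ [20/23, 1) → index 5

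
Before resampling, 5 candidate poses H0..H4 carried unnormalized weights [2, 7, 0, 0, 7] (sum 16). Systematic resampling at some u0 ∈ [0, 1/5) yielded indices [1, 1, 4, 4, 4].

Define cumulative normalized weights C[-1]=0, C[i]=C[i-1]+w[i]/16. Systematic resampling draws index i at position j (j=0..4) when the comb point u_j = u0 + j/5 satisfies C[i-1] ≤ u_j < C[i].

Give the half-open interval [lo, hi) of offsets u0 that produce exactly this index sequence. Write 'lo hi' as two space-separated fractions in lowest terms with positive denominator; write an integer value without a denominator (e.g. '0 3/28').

C = [1/8, 9/16, 9/16, 9/16, 1]
j=0 picked index 1: u0 ∈ [1/8, 9/16)
j=1 picked index 1: u0 ∈ [-3/40, 29/80)
j=2 picked index 4: u0 ∈ [13/80, 3/5)
j=3 picked index 4: u0 ∈ [-3/80, 2/5)
j=4 picked index 4: u0 ∈ [-19/80, 1/5)
intersection: [13/80, 1/5)

13/80 1/5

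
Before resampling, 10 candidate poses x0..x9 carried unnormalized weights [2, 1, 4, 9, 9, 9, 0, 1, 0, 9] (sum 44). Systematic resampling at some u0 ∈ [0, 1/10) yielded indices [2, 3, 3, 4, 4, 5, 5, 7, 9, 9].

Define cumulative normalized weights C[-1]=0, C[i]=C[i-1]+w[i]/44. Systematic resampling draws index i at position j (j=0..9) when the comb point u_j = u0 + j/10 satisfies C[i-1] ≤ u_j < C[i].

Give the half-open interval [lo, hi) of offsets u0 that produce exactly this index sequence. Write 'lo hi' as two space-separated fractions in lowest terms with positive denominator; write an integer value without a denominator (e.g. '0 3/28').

4/55 21/220

C = [1/22, 3/44, 7/44, 4/11, 25/44, 17/22, 17/22, 35/44, 35/44, 1]
j=0 picked index 2: u0 ∈ [3/44, 7/44)
j=1 picked index 3: u0 ∈ [13/220, 29/110)
j=2 picked index 3: u0 ∈ [-9/220, 9/55)
j=3 picked index 4: u0 ∈ [7/110, 59/220)
j=4 picked index 4: u0 ∈ [-2/55, 37/220)
j=5 picked index 5: u0 ∈ [3/44, 3/11)
j=6 picked index 5: u0 ∈ [-7/220, 19/110)
j=7 picked index 7: u0 ∈ [4/55, 21/220)
j=8 picked index 9: u0 ∈ [-1/220, 1/5)
j=9 picked index 9: u0 ∈ [-23/220, 1/10)
intersection: [4/55, 21/220)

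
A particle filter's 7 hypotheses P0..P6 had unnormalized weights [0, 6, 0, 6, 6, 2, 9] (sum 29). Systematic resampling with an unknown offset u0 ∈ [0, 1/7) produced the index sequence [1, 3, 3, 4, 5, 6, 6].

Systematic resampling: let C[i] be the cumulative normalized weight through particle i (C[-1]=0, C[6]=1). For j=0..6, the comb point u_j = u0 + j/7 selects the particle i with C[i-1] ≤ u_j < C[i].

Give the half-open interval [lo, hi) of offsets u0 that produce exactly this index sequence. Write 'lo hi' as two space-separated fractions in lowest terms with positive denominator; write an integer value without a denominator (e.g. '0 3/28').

C = [0, 6/29, 6/29, 12/29, 18/29, 20/29, 1]
j=0 picked index 1: u0 ∈ [0, 6/29)
j=1 picked index 3: u0 ∈ [13/203, 55/203)
j=2 picked index 3: u0 ∈ [-16/203, 26/203)
j=3 picked index 4: u0 ∈ [-3/203, 39/203)
j=4 picked index 5: u0 ∈ [10/203, 24/203)
j=5 picked index 6: u0 ∈ [-5/203, 2/7)
j=6 picked index 6: u0 ∈ [-34/203, 1/7)
intersection: [13/203, 24/203)

13/203 24/203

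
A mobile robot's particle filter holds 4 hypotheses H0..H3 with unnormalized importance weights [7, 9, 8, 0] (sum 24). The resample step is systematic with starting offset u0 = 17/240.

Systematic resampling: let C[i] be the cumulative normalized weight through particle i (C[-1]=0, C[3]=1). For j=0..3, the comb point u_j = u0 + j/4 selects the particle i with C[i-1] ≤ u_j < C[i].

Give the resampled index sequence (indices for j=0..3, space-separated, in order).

C = [7/24, 2/3, 1, 1]
j=0: u_0=17/240 ∈ [0, 7/24) → index 0
j=1: u_1=77/240 ∈ [7/24, 2/3) → index 1
j=2: u_2=137/240 ∈ [7/24, 2/3) → index 1
j=3: u_3=197/240 ∈ [2/3, 1) → index 2

0 1 1 2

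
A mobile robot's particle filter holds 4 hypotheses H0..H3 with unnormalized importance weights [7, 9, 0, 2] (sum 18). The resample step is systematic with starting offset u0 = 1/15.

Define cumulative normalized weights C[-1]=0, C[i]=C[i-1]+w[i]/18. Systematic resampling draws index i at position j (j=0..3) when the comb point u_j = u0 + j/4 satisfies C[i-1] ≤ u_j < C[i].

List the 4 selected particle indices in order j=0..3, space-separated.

C = [7/18, 8/9, 8/9, 1]
j=0: u_0=1/15 ∈ [0, 7/18) → index 0
j=1: u_1=19/60 ∈ [0, 7/18) → index 0
j=2: u_2=17/30 ∈ [7/18, 8/9) → index 1
j=3: u_3=49/60 ∈ [7/18, 8/9) → index 1

0 0 1 1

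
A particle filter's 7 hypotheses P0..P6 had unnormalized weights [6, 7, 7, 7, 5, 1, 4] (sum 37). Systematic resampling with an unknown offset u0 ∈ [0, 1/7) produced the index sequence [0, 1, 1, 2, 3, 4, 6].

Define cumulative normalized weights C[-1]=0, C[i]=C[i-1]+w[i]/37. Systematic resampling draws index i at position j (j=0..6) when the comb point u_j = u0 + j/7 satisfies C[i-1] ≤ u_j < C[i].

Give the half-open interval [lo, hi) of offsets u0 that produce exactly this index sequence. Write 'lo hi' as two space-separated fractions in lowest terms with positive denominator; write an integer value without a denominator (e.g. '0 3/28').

C = [6/37, 13/37, 20/37, 27/37, 32/37, 33/37, 1]
j=0 picked index 0: u0 ∈ [0, 6/37)
j=1 picked index 1: u0 ∈ [5/259, 54/259)
j=2 picked index 1: u0 ∈ [-32/259, 17/259)
j=3 picked index 2: u0 ∈ [-20/259, 29/259)
j=4 picked index 3: u0 ∈ [-8/259, 41/259)
j=5 picked index 4: u0 ∈ [4/259, 39/259)
j=6 picked index 6: u0 ∈ [9/259, 1/7)
intersection: [9/259, 17/259)

9/259 17/259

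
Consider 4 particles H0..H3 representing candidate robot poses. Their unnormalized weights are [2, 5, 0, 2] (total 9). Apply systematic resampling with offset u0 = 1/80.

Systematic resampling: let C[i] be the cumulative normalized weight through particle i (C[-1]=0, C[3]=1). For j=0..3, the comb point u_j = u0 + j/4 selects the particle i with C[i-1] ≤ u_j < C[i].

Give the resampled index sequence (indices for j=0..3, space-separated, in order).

C = [2/9, 7/9, 7/9, 1]
j=0: u_0=1/80 ∈ [0, 2/9) → index 0
j=1: u_1=21/80 ∈ [2/9, 7/9) → index 1
j=2: u_2=41/80 ∈ [2/9, 7/9) → index 1
j=3: u_3=61/80 ∈ [2/9, 7/9) → index 1

0 1 1 1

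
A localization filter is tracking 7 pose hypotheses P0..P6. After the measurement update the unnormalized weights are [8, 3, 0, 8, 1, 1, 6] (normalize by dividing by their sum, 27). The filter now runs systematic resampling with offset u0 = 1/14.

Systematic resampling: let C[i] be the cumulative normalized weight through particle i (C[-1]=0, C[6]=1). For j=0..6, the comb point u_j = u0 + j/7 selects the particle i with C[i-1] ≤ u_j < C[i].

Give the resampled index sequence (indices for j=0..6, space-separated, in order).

C = [8/27, 11/27, 11/27, 19/27, 20/27, 7/9, 1]
j=0: u_0=1/14 ∈ [0, 8/27) → index 0
j=1: u_1=3/14 ∈ [0, 8/27) → index 0
j=2: u_2=5/14 ∈ [8/27, 11/27) → index 1
j=3: u_3=1/2 ∈ [11/27, 19/27) → index 3
j=4: u_4=9/14 ∈ [11/27, 19/27) → index 3
j=5: u_5=11/14 ∈ [7/9, 1) → index 6
j=6: u_6=13/14 ∈ [7/9, 1) → index 6

0 0 1 3 3 6 6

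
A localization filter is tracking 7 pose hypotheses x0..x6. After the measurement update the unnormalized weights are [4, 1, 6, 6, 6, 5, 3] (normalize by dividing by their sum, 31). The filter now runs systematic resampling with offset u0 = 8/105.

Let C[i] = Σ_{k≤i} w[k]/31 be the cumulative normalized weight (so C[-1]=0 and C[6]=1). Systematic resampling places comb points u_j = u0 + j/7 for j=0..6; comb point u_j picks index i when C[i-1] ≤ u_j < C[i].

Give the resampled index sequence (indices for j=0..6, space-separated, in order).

C = [4/31, 5/31, 11/31, 17/31, 23/31, 28/31, 1]
j=0: u_0=8/105 ∈ [0, 4/31) → index 0
j=1: u_1=23/105 ∈ [5/31, 11/31) → index 2
j=2: u_2=38/105 ∈ [11/31, 17/31) → index 3
j=3: u_3=53/105 ∈ [11/31, 17/31) → index 3
j=4: u_4=68/105 ∈ [17/31, 23/31) → index 4
j=5: u_5=83/105 ∈ [23/31, 28/31) → index 5
j=6: u_6=14/15 ∈ [28/31, 1) → index 6

0 2 3 3 4 5 6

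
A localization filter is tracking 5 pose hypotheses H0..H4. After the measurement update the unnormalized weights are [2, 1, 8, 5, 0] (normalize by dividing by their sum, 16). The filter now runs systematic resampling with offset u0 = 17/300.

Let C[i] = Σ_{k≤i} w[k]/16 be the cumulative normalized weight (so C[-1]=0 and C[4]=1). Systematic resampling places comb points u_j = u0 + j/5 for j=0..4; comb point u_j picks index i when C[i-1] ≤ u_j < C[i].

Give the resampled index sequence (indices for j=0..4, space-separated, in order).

0 2 2 2 3

C = [1/8, 3/16, 11/16, 1, 1]
j=0: u_0=17/300 ∈ [0, 1/8) → index 0
j=1: u_1=77/300 ∈ [3/16, 11/16) → index 2
j=2: u_2=137/300 ∈ [3/16, 11/16) → index 2
j=3: u_3=197/300 ∈ [3/16, 11/16) → index 2
j=4: u_4=257/300 ∈ [11/16, 1) → index 3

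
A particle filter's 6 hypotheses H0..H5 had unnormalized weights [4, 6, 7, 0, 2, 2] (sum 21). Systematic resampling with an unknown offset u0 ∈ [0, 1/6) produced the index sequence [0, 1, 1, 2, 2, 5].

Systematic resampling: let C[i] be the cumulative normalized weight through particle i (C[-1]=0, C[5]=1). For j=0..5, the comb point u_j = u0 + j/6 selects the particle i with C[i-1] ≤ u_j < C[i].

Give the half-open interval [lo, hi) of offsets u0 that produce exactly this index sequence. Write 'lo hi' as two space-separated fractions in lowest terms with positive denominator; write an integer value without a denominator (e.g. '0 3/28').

1/14 1/7

C = [4/21, 10/21, 17/21, 17/21, 19/21, 1]
j=0 picked index 0: u0 ∈ [0, 4/21)
j=1 picked index 1: u0 ∈ [1/42, 13/42)
j=2 picked index 1: u0 ∈ [-1/7, 1/7)
j=3 picked index 2: u0 ∈ [-1/42, 13/42)
j=4 picked index 2: u0 ∈ [-4/21, 1/7)
j=5 picked index 5: u0 ∈ [1/14, 1/6)
intersection: [1/14, 1/7)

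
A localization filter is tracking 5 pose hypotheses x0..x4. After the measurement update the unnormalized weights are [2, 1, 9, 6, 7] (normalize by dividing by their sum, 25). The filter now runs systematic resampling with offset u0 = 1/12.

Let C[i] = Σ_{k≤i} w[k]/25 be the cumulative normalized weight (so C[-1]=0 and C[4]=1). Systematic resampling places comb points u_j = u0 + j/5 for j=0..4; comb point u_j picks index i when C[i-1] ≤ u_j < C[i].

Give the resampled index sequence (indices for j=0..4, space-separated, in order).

1 2 3 3 4

C = [2/25, 3/25, 12/25, 18/25, 1]
j=0: u_0=1/12 ∈ [2/25, 3/25) → index 1
j=1: u_1=17/60 ∈ [3/25, 12/25) → index 2
j=2: u_2=29/60 ∈ [12/25, 18/25) → index 3
j=3: u_3=41/60 ∈ [12/25, 18/25) → index 3
j=4: u_4=53/60 ∈ [18/25, 1) → index 4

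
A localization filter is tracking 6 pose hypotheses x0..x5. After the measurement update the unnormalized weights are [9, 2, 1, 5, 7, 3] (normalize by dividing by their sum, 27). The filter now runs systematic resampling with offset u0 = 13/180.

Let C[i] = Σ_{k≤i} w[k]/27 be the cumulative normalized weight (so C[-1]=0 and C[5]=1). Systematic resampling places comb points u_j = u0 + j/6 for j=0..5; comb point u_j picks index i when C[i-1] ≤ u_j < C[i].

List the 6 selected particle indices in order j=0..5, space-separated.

C = [1/3, 11/27, 4/9, 17/27, 8/9, 1]
j=0: u_0=13/180 ∈ [0, 1/3) → index 0
j=1: u_1=43/180 ∈ [0, 1/3) → index 0
j=2: u_2=73/180 ∈ [1/3, 11/27) → index 1
j=3: u_3=103/180 ∈ [4/9, 17/27) → index 3
j=4: u_4=133/180 ∈ [17/27, 8/9) → index 4
j=5: u_5=163/180 ∈ [8/9, 1) → index 5

0 0 1 3 4 5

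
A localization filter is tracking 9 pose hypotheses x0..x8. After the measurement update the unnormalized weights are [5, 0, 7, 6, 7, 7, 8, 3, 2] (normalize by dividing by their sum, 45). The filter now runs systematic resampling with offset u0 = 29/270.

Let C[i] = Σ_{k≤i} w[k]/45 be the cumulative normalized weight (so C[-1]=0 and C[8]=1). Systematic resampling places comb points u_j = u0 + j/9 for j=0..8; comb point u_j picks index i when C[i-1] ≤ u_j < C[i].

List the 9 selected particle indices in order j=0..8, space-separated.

C = [1/9, 1/9, 4/15, 2/5, 5/9, 32/45, 8/9, 43/45, 1]
j=0: u_0=29/270 ∈ [0, 1/9) → index 0
j=1: u_1=59/270 ∈ [1/9, 4/15) → index 2
j=2: u_2=89/270 ∈ [4/15, 2/5) → index 3
j=3: u_3=119/270 ∈ [2/5, 5/9) → index 4
j=4: u_4=149/270 ∈ [2/5, 5/9) → index 4
j=5: u_5=179/270 ∈ [5/9, 32/45) → index 5
j=6: u_6=209/270 ∈ [32/45, 8/9) → index 6
j=7: u_7=239/270 ∈ [32/45, 8/9) → index 6
j=8: u_8=269/270 ∈ [43/45, 1) → index 8

0 2 3 4 4 5 6 6 8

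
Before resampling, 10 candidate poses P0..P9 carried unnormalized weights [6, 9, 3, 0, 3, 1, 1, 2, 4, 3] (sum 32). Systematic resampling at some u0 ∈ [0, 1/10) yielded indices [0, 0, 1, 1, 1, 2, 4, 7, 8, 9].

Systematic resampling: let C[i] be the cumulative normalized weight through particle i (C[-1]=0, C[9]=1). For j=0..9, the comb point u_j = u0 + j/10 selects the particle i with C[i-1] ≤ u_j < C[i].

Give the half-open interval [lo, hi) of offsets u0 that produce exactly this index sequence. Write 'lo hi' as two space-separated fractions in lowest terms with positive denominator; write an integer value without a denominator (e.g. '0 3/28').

C = [3/16, 15/32, 9/16, 9/16, 21/32, 11/16, 23/32, 25/32, 29/32, 1]
j=0 picked index 0: u0 ∈ [0, 3/16)
j=1 picked index 0: u0 ∈ [-1/10, 7/80)
j=2 picked index 1: u0 ∈ [-1/80, 43/160)
j=3 picked index 1: u0 ∈ [-9/80, 27/160)
j=4 picked index 1: u0 ∈ [-17/80, 11/160)
j=5 picked index 2: u0 ∈ [-1/32, 1/16)
j=6 picked index 4: u0 ∈ [-3/80, 9/160)
j=7 picked index 7: u0 ∈ [3/160, 13/160)
j=8 picked index 8: u0 ∈ [-3/160, 17/160)
j=9 picked index 9: u0 ∈ [1/160, 1/10)
intersection: [3/160, 9/160)

3/160 9/160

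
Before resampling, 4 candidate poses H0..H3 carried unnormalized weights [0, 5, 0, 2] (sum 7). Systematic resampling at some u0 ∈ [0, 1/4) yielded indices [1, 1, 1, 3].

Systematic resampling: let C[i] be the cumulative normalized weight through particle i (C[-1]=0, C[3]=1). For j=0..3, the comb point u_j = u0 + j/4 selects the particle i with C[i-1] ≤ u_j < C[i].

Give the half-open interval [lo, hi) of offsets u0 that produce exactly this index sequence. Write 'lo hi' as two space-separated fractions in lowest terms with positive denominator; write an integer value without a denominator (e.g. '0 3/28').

0 3/14

C = [0, 5/7, 5/7, 1]
j=0 picked index 1: u0 ∈ [0, 5/7)
j=1 picked index 1: u0 ∈ [-1/4, 13/28)
j=2 picked index 1: u0 ∈ [-1/2, 3/14)
j=3 picked index 3: u0 ∈ [-1/28, 1/4)
intersection: [0, 3/14)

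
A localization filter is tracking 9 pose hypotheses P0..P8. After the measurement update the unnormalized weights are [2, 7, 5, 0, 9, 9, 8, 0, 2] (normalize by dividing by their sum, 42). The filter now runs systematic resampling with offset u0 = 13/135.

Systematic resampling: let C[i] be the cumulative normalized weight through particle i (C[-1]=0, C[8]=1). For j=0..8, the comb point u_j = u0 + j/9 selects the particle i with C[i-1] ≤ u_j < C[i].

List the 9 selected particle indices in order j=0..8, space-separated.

C = [1/21, 3/14, 1/3, 1/3, 23/42, 16/21, 20/21, 20/21, 1]
j=0: u_0=13/135 ∈ [1/21, 3/14) → index 1
j=1: u_1=28/135 ∈ [1/21, 3/14) → index 1
j=2: u_2=43/135 ∈ [3/14, 1/3) → index 2
j=3: u_3=58/135 ∈ [1/3, 23/42) → index 4
j=4: u_4=73/135 ∈ [1/3, 23/42) → index 4
j=5: u_5=88/135 ∈ [23/42, 16/21) → index 5
j=6: u_6=103/135 ∈ [16/21, 20/21) → index 6
j=7: u_7=118/135 ∈ [16/21, 20/21) → index 6
j=8: u_8=133/135 ∈ [20/21, 1) → index 8

1 1 2 4 4 5 6 6 8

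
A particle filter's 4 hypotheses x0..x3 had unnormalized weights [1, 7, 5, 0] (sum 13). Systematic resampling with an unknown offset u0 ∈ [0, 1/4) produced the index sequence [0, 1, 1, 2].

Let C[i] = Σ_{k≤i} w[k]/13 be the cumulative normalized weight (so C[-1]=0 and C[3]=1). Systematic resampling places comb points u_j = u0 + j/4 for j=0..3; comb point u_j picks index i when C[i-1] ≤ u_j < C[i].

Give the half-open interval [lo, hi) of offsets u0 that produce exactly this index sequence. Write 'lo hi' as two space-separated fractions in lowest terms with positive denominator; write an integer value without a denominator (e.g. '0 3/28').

C = [1/13, 8/13, 1, 1]
j=0 picked index 0: u0 ∈ [0, 1/13)
j=1 picked index 1: u0 ∈ [-9/52, 19/52)
j=2 picked index 1: u0 ∈ [-11/26, 3/26)
j=3 picked index 2: u0 ∈ [-7/52, 1/4)
intersection: [0, 1/13)

0 1/13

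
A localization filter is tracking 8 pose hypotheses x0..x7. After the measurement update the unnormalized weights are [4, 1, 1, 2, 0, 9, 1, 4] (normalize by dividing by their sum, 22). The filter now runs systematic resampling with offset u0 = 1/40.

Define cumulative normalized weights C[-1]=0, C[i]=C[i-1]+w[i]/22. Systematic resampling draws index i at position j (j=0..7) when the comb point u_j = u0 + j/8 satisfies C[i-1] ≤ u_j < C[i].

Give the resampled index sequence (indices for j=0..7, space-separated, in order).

0 0 3 5 5 5 6 7

C = [2/11, 5/22, 3/11, 4/11, 4/11, 17/22, 9/11, 1]
j=0: u_0=1/40 ∈ [0, 2/11) → index 0
j=1: u_1=3/20 ∈ [0, 2/11) → index 0
j=2: u_2=11/40 ∈ [3/11, 4/11) → index 3
j=3: u_3=2/5 ∈ [4/11, 17/22) → index 5
j=4: u_4=21/40 ∈ [4/11, 17/22) → index 5
j=5: u_5=13/20 ∈ [4/11, 17/22) → index 5
j=6: u_6=31/40 ∈ [17/22, 9/11) → index 6
j=7: u_7=9/10 ∈ [9/11, 1) → index 7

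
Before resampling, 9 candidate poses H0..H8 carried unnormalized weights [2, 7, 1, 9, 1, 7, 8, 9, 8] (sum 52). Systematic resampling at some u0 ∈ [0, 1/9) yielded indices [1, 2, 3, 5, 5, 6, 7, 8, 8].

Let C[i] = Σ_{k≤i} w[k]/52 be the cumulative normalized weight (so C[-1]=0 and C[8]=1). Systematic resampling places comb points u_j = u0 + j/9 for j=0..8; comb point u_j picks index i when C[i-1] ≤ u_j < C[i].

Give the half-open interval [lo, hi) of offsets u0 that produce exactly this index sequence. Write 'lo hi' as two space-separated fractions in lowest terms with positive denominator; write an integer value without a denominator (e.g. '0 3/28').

8/117 35/468

C = [1/26, 9/52, 5/26, 19/52, 5/13, 27/52, 35/52, 11/13, 1]
j=0 picked index 1: u0 ∈ [1/26, 9/52)
j=1 picked index 2: u0 ∈ [29/468, 19/234)
j=2 picked index 3: u0 ∈ [-7/234, 67/468)
j=3 picked index 5: u0 ∈ [2/39, 29/156)
j=4 picked index 5: u0 ∈ [-7/117, 35/468)
j=5 picked index 6: u0 ∈ [-17/468, 55/468)
j=6 picked index 7: u0 ∈ [1/156, 7/39)
j=7 picked index 8: u0 ∈ [8/117, 2/9)
j=8 picked index 8: u0 ∈ [-5/117, 1/9)
intersection: [8/117, 35/468)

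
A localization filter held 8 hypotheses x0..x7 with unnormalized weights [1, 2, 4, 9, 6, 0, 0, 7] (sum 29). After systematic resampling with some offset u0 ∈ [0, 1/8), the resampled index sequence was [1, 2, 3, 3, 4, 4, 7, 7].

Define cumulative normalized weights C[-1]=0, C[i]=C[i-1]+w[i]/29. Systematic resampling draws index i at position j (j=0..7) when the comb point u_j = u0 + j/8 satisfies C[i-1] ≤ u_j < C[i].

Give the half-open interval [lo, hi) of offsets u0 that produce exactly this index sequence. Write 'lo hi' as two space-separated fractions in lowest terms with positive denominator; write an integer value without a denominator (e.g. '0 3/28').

C = [1/29, 3/29, 7/29, 16/29, 22/29, 22/29, 22/29, 1]
j=0 picked index 1: u0 ∈ [1/29, 3/29)
j=1 picked index 2: u0 ∈ [-5/232, 27/232)
j=2 picked index 3: u0 ∈ [-1/116, 35/116)
j=3 picked index 3: u0 ∈ [-31/232, 41/232)
j=4 picked index 4: u0 ∈ [3/58, 15/58)
j=5 picked index 4: u0 ∈ [-17/232, 31/232)
j=6 picked index 7: u0 ∈ [1/116, 1/4)
j=7 picked index 7: u0 ∈ [-27/232, 1/8)
intersection: [3/58, 3/29)

3/58 3/29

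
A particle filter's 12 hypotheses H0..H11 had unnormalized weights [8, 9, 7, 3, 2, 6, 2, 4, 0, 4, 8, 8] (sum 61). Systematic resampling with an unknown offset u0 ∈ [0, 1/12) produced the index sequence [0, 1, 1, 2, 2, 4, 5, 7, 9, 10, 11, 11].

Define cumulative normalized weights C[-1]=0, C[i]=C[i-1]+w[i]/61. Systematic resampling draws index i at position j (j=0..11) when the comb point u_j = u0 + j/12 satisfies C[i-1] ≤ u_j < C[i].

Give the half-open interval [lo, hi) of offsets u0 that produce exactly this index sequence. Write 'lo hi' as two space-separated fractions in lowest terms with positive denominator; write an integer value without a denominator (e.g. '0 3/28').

C = [8/61, 17/61, 24/61, 27/61, 29/61, 35/61, 37/61, 41/61, 41/61, 45/61, 53/61, 1]
j=0 picked index 0: u0 ∈ [0, 8/61)
j=1 picked index 1: u0 ∈ [35/732, 143/732)
j=2 picked index 1: u0 ∈ [-13/366, 41/366)
j=3 picked index 2: u0 ∈ [7/244, 35/244)
j=4 picked index 2: u0 ∈ [-10/183, 11/183)
j=5 picked index 4: u0 ∈ [19/732, 43/732)
j=6 picked index 5: u0 ∈ [-3/122, 9/122)
j=7 picked index 7: u0 ∈ [17/732, 65/732)
j=8 picked index 9: u0 ∈ [1/183, 13/183)
j=9 picked index 10: u0 ∈ [-3/244, 29/244)
j=10 picked index 11: u0 ∈ [13/366, 1/6)
j=11 picked index 11: u0 ∈ [-35/732, 1/12)
intersection: [35/732, 43/732)

35/732 43/732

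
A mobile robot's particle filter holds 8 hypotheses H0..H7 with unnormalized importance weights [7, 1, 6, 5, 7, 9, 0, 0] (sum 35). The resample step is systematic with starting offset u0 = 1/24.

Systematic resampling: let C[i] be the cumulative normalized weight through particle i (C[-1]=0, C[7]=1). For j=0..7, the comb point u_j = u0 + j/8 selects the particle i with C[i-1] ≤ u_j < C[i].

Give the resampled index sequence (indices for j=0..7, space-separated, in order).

0 0 2 3 3 4 5 5

C = [1/5, 8/35, 2/5, 19/35, 26/35, 1, 1, 1]
j=0: u_0=1/24 ∈ [0, 1/5) → index 0
j=1: u_1=1/6 ∈ [0, 1/5) → index 0
j=2: u_2=7/24 ∈ [8/35, 2/5) → index 2
j=3: u_3=5/12 ∈ [2/5, 19/35) → index 3
j=4: u_4=13/24 ∈ [2/5, 19/35) → index 3
j=5: u_5=2/3 ∈ [19/35, 26/35) → index 4
j=6: u_6=19/24 ∈ [26/35, 1) → index 5
j=7: u_7=11/12 ∈ [26/35, 1) → index 5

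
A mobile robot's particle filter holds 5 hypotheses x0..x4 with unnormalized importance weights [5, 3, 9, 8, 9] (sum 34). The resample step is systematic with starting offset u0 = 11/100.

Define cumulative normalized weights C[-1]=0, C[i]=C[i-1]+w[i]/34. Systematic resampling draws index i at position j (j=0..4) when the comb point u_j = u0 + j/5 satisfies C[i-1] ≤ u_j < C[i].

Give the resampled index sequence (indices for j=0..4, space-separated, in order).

C = [5/34, 4/17, 1/2, 25/34, 1]
j=0: u_0=11/100 ∈ [0, 5/34) → index 0
j=1: u_1=31/100 ∈ [4/17, 1/2) → index 2
j=2: u_2=51/100 ∈ [1/2, 25/34) → index 3
j=3: u_3=71/100 ∈ [1/2, 25/34) → index 3
j=4: u_4=91/100 ∈ [25/34, 1) → index 4

0 2 3 3 4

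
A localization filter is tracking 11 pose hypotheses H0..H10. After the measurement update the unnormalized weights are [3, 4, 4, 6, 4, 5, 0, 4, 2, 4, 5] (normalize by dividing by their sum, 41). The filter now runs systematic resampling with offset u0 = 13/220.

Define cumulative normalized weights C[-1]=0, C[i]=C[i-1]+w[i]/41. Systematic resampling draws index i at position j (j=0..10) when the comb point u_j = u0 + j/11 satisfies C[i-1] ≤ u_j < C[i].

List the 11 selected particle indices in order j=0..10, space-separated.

0 1 2 3 4 5 5 7 9 9 10

C = [3/41, 7/41, 11/41, 17/41, 21/41, 26/41, 26/41, 30/41, 32/41, 36/41, 1]
j=0: u_0=13/220 ∈ [0, 3/41) → index 0
j=1: u_1=3/20 ∈ [3/41, 7/41) → index 1
j=2: u_2=53/220 ∈ [7/41, 11/41) → index 2
j=3: u_3=73/220 ∈ [11/41, 17/41) → index 3
j=4: u_4=93/220 ∈ [17/41, 21/41) → index 4
j=5: u_5=113/220 ∈ [21/41, 26/41) → index 5
j=6: u_6=133/220 ∈ [21/41, 26/41) → index 5
j=7: u_7=153/220 ∈ [26/41, 30/41) → index 7
j=8: u_8=173/220 ∈ [32/41, 36/41) → index 9
j=9: u_9=193/220 ∈ [32/41, 36/41) → index 9
j=10: u_10=213/220 ∈ [36/41, 1) → index 10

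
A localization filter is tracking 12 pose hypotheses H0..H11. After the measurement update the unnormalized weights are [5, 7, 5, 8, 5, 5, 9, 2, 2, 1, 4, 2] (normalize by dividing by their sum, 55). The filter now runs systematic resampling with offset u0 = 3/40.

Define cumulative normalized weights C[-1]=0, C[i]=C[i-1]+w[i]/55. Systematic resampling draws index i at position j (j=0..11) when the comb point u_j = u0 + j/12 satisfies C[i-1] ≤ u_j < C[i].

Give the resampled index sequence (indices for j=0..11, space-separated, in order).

C = [1/11, 12/55, 17/55, 5/11, 6/11, 7/11, 4/5, 46/55, 48/55, 49/55, 53/55, 1]
j=0: u_0=3/40 ∈ [0, 1/11) → index 0
j=1: u_1=19/120 ∈ [1/11, 12/55) → index 1
j=2: u_2=29/120 ∈ [12/55, 17/55) → index 2
j=3: u_3=13/40 ∈ [17/55, 5/11) → index 3
j=4: u_4=49/120 ∈ [17/55, 5/11) → index 3
j=5: u_5=59/120 ∈ [5/11, 6/11) → index 4
j=6: u_6=23/40 ∈ [6/11, 7/11) → index 5
j=7: u_7=79/120 ∈ [7/11, 4/5) → index 6
j=8: u_8=89/120 ∈ [7/11, 4/5) → index 6
j=9: u_9=33/40 ∈ [4/5, 46/55) → index 7
j=10: u_10=109/120 ∈ [49/55, 53/55) → index 10
j=11: u_11=119/120 ∈ [53/55, 1) → index 11

0 1 2 3 3 4 5 6 6 7 10 11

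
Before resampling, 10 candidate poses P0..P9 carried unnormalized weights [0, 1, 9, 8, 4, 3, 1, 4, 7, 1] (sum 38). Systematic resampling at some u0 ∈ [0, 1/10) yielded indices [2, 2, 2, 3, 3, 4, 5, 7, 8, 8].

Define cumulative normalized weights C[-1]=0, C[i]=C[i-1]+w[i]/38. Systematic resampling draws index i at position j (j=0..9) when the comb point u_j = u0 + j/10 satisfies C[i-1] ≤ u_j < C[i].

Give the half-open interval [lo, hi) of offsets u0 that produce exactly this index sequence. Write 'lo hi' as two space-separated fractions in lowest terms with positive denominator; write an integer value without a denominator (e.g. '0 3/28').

1/38 11/190

C = [0, 1/38, 5/19, 9/19, 11/19, 25/38, 13/19, 15/19, 37/38, 1]
j=0 picked index 2: u0 ∈ [1/38, 5/19)
j=1 picked index 2: u0 ∈ [-7/95, 31/190)
j=2 picked index 2: u0 ∈ [-33/190, 6/95)
j=3 picked index 3: u0 ∈ [-7/190, 33/190)
j=4 picked index 3: u0 ∈ [-13/95, 7/95)
j=5 picked index 4: u0 ∈ [-1/38, 3/38)
j=6 picked index 5: u0 ∈ [-2/95, 11/190)
j=7 picked index 7: u0 ∈ [-3/190, 17/190)
j=8 picked index 8: u0 ∈ [-1/95, 33/190)
j=9 picked index 8: u0 ∈ [-21/190, 7/95)
intersection: [1/38, 11/190)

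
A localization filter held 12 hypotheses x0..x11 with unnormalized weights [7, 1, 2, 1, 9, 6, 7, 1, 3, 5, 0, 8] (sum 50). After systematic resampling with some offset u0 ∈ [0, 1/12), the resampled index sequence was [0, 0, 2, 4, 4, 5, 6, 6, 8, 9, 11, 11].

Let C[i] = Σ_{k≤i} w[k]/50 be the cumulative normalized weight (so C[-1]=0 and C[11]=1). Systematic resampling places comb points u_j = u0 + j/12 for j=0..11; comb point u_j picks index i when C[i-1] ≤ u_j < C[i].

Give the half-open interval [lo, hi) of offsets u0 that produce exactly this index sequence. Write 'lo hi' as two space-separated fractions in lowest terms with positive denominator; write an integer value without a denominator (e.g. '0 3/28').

C = [7/50, 4/25, 1/5, 11/50, 2/5, 13/25, 33/50, 17/25, 37/50, 21/25, 21/25, 1]
j=0 picked index 0: u0 ∈ [0, 7/50)
j=1 picked index 0: u0 ∈ [-1/12, 17/300)
j=2 picked index 2: u0 ∈ [-1/150, 1/30)
j=3 picked index 4: u0 ∈ [-3/100, 3/20)
j=4 picked index 4: u0 ∈ [-17/150, 1/15)
j=5 picked index 5: u0 ∈ [-1/60, 31/300)
j=6 picked index 6: u0 ∈ [1/50, 4/25)
j=7 picked index 6: u0 ∈ [-19/300, 23/300)
j=8 picked index 8: u0 ∈ [1/75, 11/150)
j=9 picked index 9: u0 ∈ [-1/100, 9/100)
j=10 picked index 11: u0 ∈ [1/150, 1/6)
j=11 picked index 11: u0 ∈ [-23/300, 1/12)
intersection: [1/50, 1/30)

1/50 1/30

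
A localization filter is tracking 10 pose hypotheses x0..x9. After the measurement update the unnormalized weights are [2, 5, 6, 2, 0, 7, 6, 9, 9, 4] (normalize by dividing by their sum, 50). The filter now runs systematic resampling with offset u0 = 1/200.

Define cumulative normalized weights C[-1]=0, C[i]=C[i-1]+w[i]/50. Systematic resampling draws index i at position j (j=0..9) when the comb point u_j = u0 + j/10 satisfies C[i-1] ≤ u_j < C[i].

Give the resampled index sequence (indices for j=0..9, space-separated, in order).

0 1 2 5 5 6 7 7 8 8

C = [1/25, 7/50, 13/50, 3/10, 3/10, 11/25, 14/25, 37/50, 23/25, 1]
j=0: u_0=1/200 ∈ [0, 1/25) → index 0
j=1: u_1=21/200 ∈ [1/25, 7/50) → index 1
j=2: u_2=41/200 ∈ [7/50, 13/50) → index 2
j=3: u_3=61/200 ∈ [3/10, 11/25) → index 5
j=4: u_4=81/200 ∈ [3/10, 11/25) → index 5
j=5: u_5=101/200 ∈ [11/25, 14/25) → index 6
j=6: u_6=121/200 ∈ [14/25, 37/50) → index 7
j=7: u_7=141/200 ∈ [14/25, 37/50) → index 7
j=8: u_8=161/200 ∈ [37/50, 23/25) → index 8
j=9: u_9=181/200 ∈ [37/50, 23/25) → index 8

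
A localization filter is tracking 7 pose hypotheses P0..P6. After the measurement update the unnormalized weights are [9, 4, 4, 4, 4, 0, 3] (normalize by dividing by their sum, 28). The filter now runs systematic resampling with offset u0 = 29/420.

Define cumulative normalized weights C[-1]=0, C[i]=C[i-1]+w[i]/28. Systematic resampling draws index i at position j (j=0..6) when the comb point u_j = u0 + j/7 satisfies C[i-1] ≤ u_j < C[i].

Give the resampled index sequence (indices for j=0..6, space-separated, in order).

C = [9/28, 13/28, 17/28, 3/4, 25/28, 25/28, 1]
j=0: u_0=29/420 ∈ [0, 9/28) → index 0
j=1: u_1=89/420 ∈ [0, 9/28) → index 0
j=2: u_2=149/420 ∈ [9/28, 13/28) → index 1
j=3: u_3=209/420 ∈ [13/28, 17/28) → index 2
j=4: u_4=269/420 ∈ [17/28, 3/4) → index 3
j=5: u_5=47/60 ∈ [3/4, 25/28) → index 4
j=6: u_6=389/420 ∈ [25/28, 1) → index 6

0 0 1 2 3 4 6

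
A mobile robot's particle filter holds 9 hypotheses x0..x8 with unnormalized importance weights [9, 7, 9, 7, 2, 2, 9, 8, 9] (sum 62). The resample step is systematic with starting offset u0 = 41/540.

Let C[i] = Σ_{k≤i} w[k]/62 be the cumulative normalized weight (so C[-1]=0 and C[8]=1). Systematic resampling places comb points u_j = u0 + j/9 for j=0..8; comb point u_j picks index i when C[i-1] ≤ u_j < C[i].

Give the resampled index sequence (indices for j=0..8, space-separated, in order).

0 1 2 3 4 6 7 7 8

C = [9/62, 8/31, 25/62, 16/31, 17/31, 18/31, 45/62, 53/62, 1]
j=0: u_0=41/540 ∈ [0, 9/62) → index 0
j=1: u_1=101/540 ∈ [9/62, 8/31) → index 1
j=2: u_2=161/540 ∈ [8/31, 25/62) → index 2
j=3: u_3=221/540 ∈ [25/62, 16/31) → index 3
j=4: u_4=281/540 ∈ [16/31, 17/31) → index 4
j=5: u_5=341/540 ∈ [18/31, 45/62) → index 6
j=6: u_6=401/540 ∈ [45/62, 53/62) → index 7
j=7: u_7=461/540 ∈ [45/62, 53/62) → index 7
j=8: u_8=521/540 ∈ [53/62, 1) → index 8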